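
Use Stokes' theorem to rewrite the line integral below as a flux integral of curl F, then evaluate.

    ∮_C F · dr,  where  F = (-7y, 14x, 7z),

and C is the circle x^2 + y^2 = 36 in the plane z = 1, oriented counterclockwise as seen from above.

Let S be the flat disk x^2 + y^2 ≤ 36 in the plane z = 1, with upward unit normal n̂ = ẑ. By Stokes' theorem,

    ∮_C F · dr = ∬_S (∇ × F) · n̂ dS = ∬_D (curl F)_z dA,

where D is the disk x^2 + y^2 ≤ 36.

Compute the curl of F = (-7y, 14x, 7z):
    (∇ × F)_x = ∂F_z/∂y - ∂F_y/∂z = 0,
    (∇ × F)_y = ∂F_x/∂z - ∂F_z/∂x = 0,
    (∇ × F)_z = ∂F_y/∂x - ∂F_x/∂y = 21.

On z = 1, (curl F)_z = 21.

Convert to polar (x = r cos θ, y = r sin θ, dA = r dr dθ); the integrand becomes 21, so

    ∬_D (curl F)_z dA = ∫_0^{2π} ∫_0^{6} (21) · r dr dθ.

Inner (r from 0 to 6): 378.
Outer (θ from 0 to 2π): 756π.

Therefore ∮_C F · dr = 756π.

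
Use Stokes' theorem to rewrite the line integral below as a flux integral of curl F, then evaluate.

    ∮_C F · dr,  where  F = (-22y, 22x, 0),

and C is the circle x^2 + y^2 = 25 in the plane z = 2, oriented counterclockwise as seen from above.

Let S be the flat disk x^2 + y^2 ≤ 25 in the plane z = 2, with upward unit normal n̂ = ẑ. By Stokes' theorem,

    ∮_C F · dr = ∬_S (∇ × F) · n̂ dS = ∬_D (curl F)_z dA,

where D is the disk x^2 + y^2 ≤ 25.

Compute the curl of F = (-22y, 22x, 0):
    (∇ × F)_x = ∂F_z/∂y - ∂F_y/∂z = 0,
    (∇ × F)_y = ∂F_x/∂z - ∂F_z/∂x = 0,
    (∇ × F)_z = ∂F_y/∂x - ∂F_x/∂y = 44.

On z = 2, (curl F)_z = 44.

Convert to polar (x = r cos θ, y = r sin θ, dA = r dr dθ); the integrand becomes 44, so

    ∬_D (curl F)_z dA = ∫_0^{2π} ∫_0^{5} (44) · r dr dθ.

Inner (r from 0 to 5): 550.
Outer (θ from 0 to 2π): 1100π.

Therefore ∮_C F · dr = 1100π.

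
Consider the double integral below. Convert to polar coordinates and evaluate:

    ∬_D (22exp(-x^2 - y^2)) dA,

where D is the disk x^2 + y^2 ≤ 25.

The region D is 0 ≤ r ≤ 5, 0 ≤ θ ≤ 2π in polar coordinates, where x = r cos(θ), y = r sin(θ), and dA = r dr dθ.

Under the substitution, the integrand becomes 22exp(-r^2), so

    ∬_D (22exp(-x^2 - y^2)) dA = ∫_{0}^{2π} ∫_{0}^{5} (22exp(-r^2)) · r dr dθ.

Inner integral (in r): ∫_{0}^{5} (22exp(-r^2)) · r dr = 11 - 11exp(-25).

Outer integral (in θ): ∫_{0}^{2π} (11 - 11exp(-25)) dθ = -22π exp(-25) + 22π.

Therefore ∬_D (22exp(-x^2 - y^2)) dA = -22π exp(-25) + 22π.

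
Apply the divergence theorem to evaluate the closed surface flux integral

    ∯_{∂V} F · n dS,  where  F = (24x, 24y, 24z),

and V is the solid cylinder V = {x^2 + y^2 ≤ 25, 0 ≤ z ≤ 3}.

By the divergence theorem,

    ∯_{∂V} F · n dS = ∭_V (∇ · F) dV.

Compute the divergence:
    ∇ · F = ∂F_x/∂x + ∂F_y/∂y + ∂F_z/∂z = 24 + 24 + 24 = 72.

In cylindrical coordinates, x = r cos(θ), y = r sin(θ), z = z, dV = r dr dθ dz, with 0 ≤ r ≤ 5, 0 ≤ θ ≤ 2π, 0 ≤ z ≤ 3.

The integrand, after substitution and multiplying by the volume element, becomes (72) · r, so

    ∭_V (∇·F) dV = ∫_0^{2π} ∫_0^{5} ∫_0^{3} (72) · r dz dr dθ.

Inner (z from 0 to 3): 216r.
Middle (r from 0 to 5): 2700.
Outer (θ from 0 to 2π): 5400π.

Therefore ∯_{∂V} F · n dS = 5400π.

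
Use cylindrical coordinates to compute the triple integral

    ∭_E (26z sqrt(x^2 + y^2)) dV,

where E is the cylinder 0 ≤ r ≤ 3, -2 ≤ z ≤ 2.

In cylindrical coordinates, x = r cos(θ), y = r sin(θ), z = z, and dV = r dr dθ dz.

The integrand becomes 26r z, so

    ∭_E (26z sqrt(x^2 + y^2)) dV = ∫_{0}^{2π} ∫_{0}^{3} ∫_{-2}^{2} (26r z) · r dz dr dθ.

Inner (z): 0.
Middle (r from 0 to 3): 0.
Outer (θ): 0.

Therefore the triple integral equals 0.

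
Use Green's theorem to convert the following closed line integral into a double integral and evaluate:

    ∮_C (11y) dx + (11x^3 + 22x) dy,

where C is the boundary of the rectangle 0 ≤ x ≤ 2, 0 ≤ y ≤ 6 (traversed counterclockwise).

Green's theorem converts the closed line integral into a double integral over the enclosed region D:

    ∮_C P dx + Q dy = ∬_D (∂Q/∂x - ∂P/∂y) dA.

Here P = 11y, Q = 11x^3 + 22x, so

    ∂Q/∂x = 33x^2 + 22,    ∂P/∂y = 11,
    ∂Q/∂x - ∂P/∂y = 33x^2 + 11.

D is the region 0 ≤ x ≤ 2, 0 ≤ y ≤ 6. Evaluating the double integral:

    ∬_D (33x^2 + 11) dA = ∫_0^{2} ∫_0^{6} (33x^2 + 11) dy dx.

Inner (y from 0 to 6): 198x^2 + 66.
Outer (x from 0 to 2): 660.

Therefore ∮_C P dx + Q dy = 660.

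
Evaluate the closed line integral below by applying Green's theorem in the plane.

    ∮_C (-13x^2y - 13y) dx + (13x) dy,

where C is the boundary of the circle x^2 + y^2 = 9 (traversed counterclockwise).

Green's theorem converts the closed line integral into a double integral over the enclosed region D:

    ∮_C P dx + Q dy = ∬_D (∂Q/∂x - ∂P/∂y) dA.

Here P = -13x^2y - 13y, Q = 13x, so

    ∂Q/∂x = 13,    ∂P/∂y = -13x^2 - 13,
    ∂Q/∂x - ∂P/∂y = 13x^2 + 26.

D is the region x^2 + y^2 ≤ 9. Evaluating the double integral:

In polar coordinates (x = r cos θ, y = r sin θ, dA = r dr dθ) the integrand becomes 13r^2cos(θ)^2 + 26, so

    ∬_D (13x^2 + 26) dA = ∫_0^{2π} ∫_0^{3} (13r^2cos(θ)^2 + 26) · r dr dθ.

Inner (r from 0 to 3): 1053cos(θ)^2/4 + 117.
Outer (θ from 0 to 2π): 1989π/4.

Therefore ∮_C P dx + Q dy = 1989π/4.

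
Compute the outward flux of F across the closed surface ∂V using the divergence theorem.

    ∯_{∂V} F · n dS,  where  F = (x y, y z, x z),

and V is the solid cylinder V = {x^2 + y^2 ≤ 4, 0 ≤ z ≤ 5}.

By the divergence theorem,

    ∯_{∂V} F · n dS = ∭_V (∇ · F) dV.

Compute the divergence:
    ∇ · F = ∂F_x/∂x + ∂F_y/∂y + ∂F_z/∂z = y + z + x = x + y + z.

In cylindrical coordinates, x = r cos(θ), y = r sin(θ), z = z, dV = r dr dθ dz, with 0 ≤ r ≤ 2, 0 ≤ θ ≤ 2π, 0 ≤ z ≤ 5.

The integrand, after substitution and multiplying by the volume element, becomes (sqrt(2)r sin(θ + π/4) + z) · r, so

    ∭_V (∇·F) dV = ∫_0^{2π} ∫_0^{2} ∫_0^{5} (sqrt(2)r sin(θ + π/4) + z) · r dz dr dθ.

Inner (z from 0 to 5): 5r (2sqrt(2)r sin(θ + π/4) + 5)/2.
Middle (r from 0 to 2): 40sqrt(2)sin(θ + π/4)/3 + 25.
Outer (θ from 0 to 2π): 50π.

Therefore ∯_{∂V} F · n dS = 50π.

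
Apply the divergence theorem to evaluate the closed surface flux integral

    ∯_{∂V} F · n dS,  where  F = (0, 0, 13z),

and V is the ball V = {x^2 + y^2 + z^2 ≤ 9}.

By the divergence theorem,

    ∯_{∂V} F · n dS = ∭_V (∇ · F) dV.

Compute the divergence:
    ∇ · F = ∂F_x/∂x + ∂F_y/∂y + ∂F_z/∂z = 0 + 0 + 13 = 13.

In spherical coordinates, x = ρ sin(φ) cos(θ), y = ρ sin(φ) sin(θ), z = ρ cos(φ), dV = ρ^2 sin(φ) dρ dφ dθ, with 0 ≤ ρ ≤ 3, 0 ≤ φ ≤ π, 0 ≤ θ ≤ 2π.

The integrand, after substitution and multiplying by the volume element, becomes (13) · ρ^2 sin(φ), so

    ∭_V (∇·F) dV = ∫_0^{2π} ∫_0^{π} ∫_0^{3} (13) · ρ^2 sin(φ) dρ dφ dθ.

Inner (ρ from 0 to 3): 117sin(φ).
Middle (φ from 0 to π): 234.
Outer (θ from 0 to 2π): 468π.

Therefore ∯_{∂V} F · n dS = 468π.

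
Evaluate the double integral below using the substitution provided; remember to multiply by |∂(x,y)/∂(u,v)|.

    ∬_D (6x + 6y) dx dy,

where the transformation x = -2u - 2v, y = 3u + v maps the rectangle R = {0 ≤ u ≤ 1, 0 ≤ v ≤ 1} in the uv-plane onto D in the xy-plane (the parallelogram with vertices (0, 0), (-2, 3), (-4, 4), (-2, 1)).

Compute the Jacobian determinant of (x, y) with respect to (u, v):

    ∂(x,y)/∂(u,v) = | -2  -2 | = (-2)(1) - (-2)(3) = 4.
                   | 3  1 |

Its absolute value is |J| = 4 (the area scaling factor).

Substituting x = -2u - 2v, y = 3u + v into the integrand,

    6x + 6y → 6u - 6v,

so the integral becomes

    ∬_R (6u - 6v) · |J| du dv = ∫_0^1 ∫_0^1 (24u - 24v) dv du.

Inner (v): 24u - 12.
Outer (u): 0.

Therefore ∬_D (6x + 6y) dx dy = 0.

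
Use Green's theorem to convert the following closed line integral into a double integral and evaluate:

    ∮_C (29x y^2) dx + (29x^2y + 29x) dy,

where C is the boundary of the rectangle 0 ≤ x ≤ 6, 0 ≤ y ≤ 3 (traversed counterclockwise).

Green's theorem converts the closed line integral into a double integral over the enclosed region D:

    ∮_C P dx + Q dy = ∬_D (∂Q/∂x - ∂P/∂y) dA.

Here P = 29x y^2, Q = 29x^2y + 29x, so

    ∂Q/∂x = 58x y + 29,    ∂P/∂y = 58x y,
    ∂Q/∂x - ∂P/∂y = 29.

D is the region 0 ≤ x ≤ 6, 0 ≤ y ≤ 3. Evaluating the double integral:

    ∬_D (29) dA = ∫_0^{6} ∫_0^{3} (29) dy dx.

Inner (y from 0 to 3): 87.
Outer (x from 0 to 6): 522.

Therefore ∮_C P dx + Q dy = 522.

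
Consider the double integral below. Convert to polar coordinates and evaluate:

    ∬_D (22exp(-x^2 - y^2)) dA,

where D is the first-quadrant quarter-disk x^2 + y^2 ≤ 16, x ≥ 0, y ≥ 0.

The region D is 0 ≤ r ≤ 4, 0 ≤ θ ≤ π/2 in polar coordinates, where x = r cos(θ), y = r sin(θ), and dA = r dr dθ.

Under the substitution, the integrand becomes 22exp(-r^2), so

    ∬_D (22exp(-x^2 - y^2)) dA = ∫_{0}^{π/2} ∫_{0}^{4} (22exp(-r^2)) · r dr dθ.

Inner integral (in r): ∫_{0}^{4} (22exp(-r^2)) · r dr = 11 - 11exp(-16).

Outer integral (in θ): ∫_{0}^{π/2} (11 - 11exp(-16)) dθ = -11π (1 - exp(16))exp(-16)/2.

Therefore ∬_D (22exp(-x^2 - y^2)) dA = -11π (1 - exp(16))exp(-16)/2.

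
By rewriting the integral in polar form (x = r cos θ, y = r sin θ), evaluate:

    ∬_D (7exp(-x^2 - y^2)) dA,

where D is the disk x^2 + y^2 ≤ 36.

The region D is 0 ≤ r ≤ 6, 0 ≤ θ ≤ 2π in polar coordinates, where x = r cos(θ), y = r sin(θ), and dA = r dr dθ.

Under the substitution, the integrand becomes 7exp(-r^2), so

    ∬_D (7exp(-x^2 - y^2)) dA = ∫_{0}^{2π} ∫_{0}^{6} (7exp(-r^2)) · r dr dθ.

Inner integral (in r): ∫_{0}^{6} (7exp(-r^2)) · r dr = 7/2 - 7exp(-36)/2.

Outer integral (in θ): ∫_{0}^{2π} (7/2 - 7exp(-36)/2) dθ = -7π exp(-36) + 7π.

Therefore ∬_D (7exp(-x^2 - y^2)) dA = -7π exp(-36) + 7π.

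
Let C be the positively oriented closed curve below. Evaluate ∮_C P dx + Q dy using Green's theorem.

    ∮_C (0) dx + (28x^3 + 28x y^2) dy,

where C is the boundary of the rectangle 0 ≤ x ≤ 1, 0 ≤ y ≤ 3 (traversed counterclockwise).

Green's theorem converts the closed line integral into a double integral over the enclosed region D:

    ∮_C P dx + Q dy = ∬_D (∂Q/∂x - ∂P/∂y) dA.

Here P = 0, Q = 28x^3 + 28x y^2, so

    ∂Q/∂x = 84x^2 + 28y^2,    ∂P/∂y = 0,
    ∂Q/∂x - ∂P/∂y = 84x^2 + 28y^2.

D is the region 0 ≤ x ≤ 1, 0 ≤ y ≤ 3. Evaluating the double integral:

    ∬_D (84x^2 + 28y^2) dA = ∫_0^{1} ∫_0^{3} (84x^2 + 28y^2) dy dx.

Inner (y from 0 to 3): 252x^2 + 252.
Outer (x from 0 to 1): 336.

Therefore ∮_C P dx + Q dy = 336.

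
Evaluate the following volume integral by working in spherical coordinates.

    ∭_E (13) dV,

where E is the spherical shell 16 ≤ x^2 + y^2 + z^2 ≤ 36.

In spherical coordinates, x = ρ sin(φ) cos(θ), y = ρ sin(φ) sin(θ), z = ρ cos(φ), and dV = ρ^2 sin(φ) dρ dφ dθ.

The integrand becomes 13, so

    ∭_E (13) dV = ∫_{0}^{2π} ∫_{0}^{π} ∫_{4}^{6} (13) · ρ^2 sin(φ) dρ dφ dθ.

Inner (ρ): 1976sin(φ)/3.
Middle (φ): 3952/3.
Outer (θ): 7904π/3.

Therefore the triple integral equals 7904π/3.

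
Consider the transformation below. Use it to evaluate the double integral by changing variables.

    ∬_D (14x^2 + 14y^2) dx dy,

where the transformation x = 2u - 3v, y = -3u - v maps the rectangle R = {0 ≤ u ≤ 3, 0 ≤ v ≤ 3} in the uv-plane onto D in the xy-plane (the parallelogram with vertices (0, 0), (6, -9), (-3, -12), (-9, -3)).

Compute the Jacobian determinant of (x, y) with respect to (u, v):

    ∂(x,y)/∂(u,v) = | 2  -3 | = (2)(-1) - (-3)(-3) = -11.
                   | -3  -1 |

Its absolute value is |J| = 11 (the area scaling factor).

Substituting x = 2u - 3v, y = -3u - v into the integrand,

    14x^2 + 14y^2 → 182u^2 - 84u v + 140v^2,

so the integral becomes

    ∬_R (182u^2 - 84u v + 140v^2) · |J| du dv = ∫_0^3 ∫_0^3 (2002u^2 - 924u v + 1540v^2) dv du.

Inner (v): 6006u^2 - 4158u + 13860.
Outer (u): 76923.

Therefore ∬_D (14x^2 + 14y^2) dx dy = 76923.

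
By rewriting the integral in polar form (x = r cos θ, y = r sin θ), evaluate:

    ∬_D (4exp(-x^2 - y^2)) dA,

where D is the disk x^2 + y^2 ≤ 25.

The region D is 0 ≤ r ≤ 5, 0 ≤ θ ≤ 2π in polar coordinates, where x = r cos(θ), y = r sin(θ), and dA = r dr dθ.

Under the substitution, the integrand becomes 4exp(-r^2), so

    ∬_D (4exp(-x^2 - y^2)) dA = ∫_{0}^{2π} ∫_{0}^{5} (4exp(-r^2)) · r dr dθ.

Inner integral (in r): ∫_{0}^{5} (4exp(-r^2)) · r dr = 2 - 2exp(-25).

Outer integral (in θ): ∫_{0}^{2π} (2 - 2exp(-25)) dθ = -4π exp(-25) + 4π.

Therefore ∬_D (4exp(-x^2 - y^2)) dA = -4π exp(-25) + 4π.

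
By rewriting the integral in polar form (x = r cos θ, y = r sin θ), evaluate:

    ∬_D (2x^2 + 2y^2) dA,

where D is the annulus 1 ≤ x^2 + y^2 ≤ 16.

The region D is 1 ≤ r ≤ 4, 0 ≤ θ ≤ 2π in polar coordinates, where x = r cos(θ), y = r sin(θ), and dA = r dr dθ.

Under the substitution, the integrand becomes 2r^2, so

    ∬_D (2x^2 + 2y^2) dA = ∫_{0}^{2π} ∫_{1}^{4} (2r^2) · r dr dθ.

Inner integral (in r): ∫_{1}^{4} (2r^2) · r dr = 255/2.

Outer integral (in θ): ∫_{0}^{2π} (255/2) dθ = 255π.

Therefore ∬_D (2x^2 + 2y^2) dA = 255π.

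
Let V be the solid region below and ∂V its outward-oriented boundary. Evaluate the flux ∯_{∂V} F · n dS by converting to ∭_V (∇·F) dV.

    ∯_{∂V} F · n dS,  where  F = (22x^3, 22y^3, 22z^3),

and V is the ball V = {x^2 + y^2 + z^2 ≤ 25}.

By the divergence theorem,

    ∯_{∂V} F · n dS = ∭_V (∇ · F) dV.

Compute the divergence:
    ∇ · F = ∂F_x/∂x + ∂F_y/∂y + ∂F_z/∂z = 66x^2 + 66y^2 + 66z^2.

In spherical coordinates, x = ρ sin(φ) cos(θ), y = ρ sin(φ) sin(θ), z = ρ cos(φ), dV = ρ^2 sin(φ) dρ dφ dθ, with 0 ≤ ρ ≤ 5, 0 ≤ φ ≤ π, 0 ≤ θ ≤ 2π.

The integrand, after substitution and multiplying by the volume element, becomes (66ρ^2) · ρ^2 sin(φ), so

    ∭_V (∇·F) dV = ∫_0^{2π} ∫_0^{π} ∫_0^{5} (66ρ^2) · ρ^2 sin(φ) dρ dφ dθ.

Inner (ρ from 0 to 5): 41250sin(φ).
Middle (φ from 0 to π): 82500.
Outer (θ from 0 to 2π): 165000π.

Therefore ∯_{∂V} F · n dS = 165000π.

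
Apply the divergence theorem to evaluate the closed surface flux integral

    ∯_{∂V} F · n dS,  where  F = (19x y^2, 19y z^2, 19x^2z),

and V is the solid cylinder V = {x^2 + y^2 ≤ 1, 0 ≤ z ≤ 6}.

By the divergence theorem,

    ∯_{∂V} F · n dS = ∭_V (∇ · F) dV.

Compute the divergence:
    ∇ · F = ∂F_x/∂x + ∂F_y/∂y + ∂F_z/∂z = 19y^2 + 19z^2 + 19x^2 = 19x^2 + 19y^2 + 19z^2.

In cylindrical coordinates, x = r cos(θ), y = r sin(θ), z = z, dV = r dr dθ dz, with 0 ≤ r ≤ 1, 0 ≤ θ ≤ 2π, 0 ≤ z ≤ 6.

The integrand, after substitution and multiplying by the volume element, becomes (19r^2 + 19z^2) · r, so

    ∭_V (∇·F) dV = ∫_0^{2π} ∫_0^{1} ∫_0^{6} (19r^2 + 19z^2) · r dz dr dθ.

Inner (z from 0 to 6): 114r (r^2 + 12).
Middle (r from 0 to 1): 1425/2.
Outer (θ from 0 to 2π): 1425π.

Therefore ∯_{∂V} F · n dS = 1425π.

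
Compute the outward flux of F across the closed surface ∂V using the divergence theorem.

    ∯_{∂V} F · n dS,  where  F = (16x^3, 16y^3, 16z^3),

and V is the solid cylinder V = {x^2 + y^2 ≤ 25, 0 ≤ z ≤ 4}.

By the divergence theorem,

    ∯_{∂V} F · n dS = ∭_V (∇ · F) dV.

Compute the divergence:
    ∇ · F = ∂F_x/∂x + ∂F_y/∂y + ∂F_z/∂z = 48x^2 + 48y^2 + 48z^2.

In cylindrical coordinates, x = r cos(θ), y = r sin(θ), z = z, dV = r dr dθ dz, with 0 ≤ r ≤ 5, 0 ≤ θ ≤ 2π, 0 ≤ z ≤ 4.

The integrand, after substitution and multiplying by the volume element, becomes (48r^2 + 48z^2) · r, so

    ∭_V (∇·F) dV = ∫_0^{2π} ∫_0^{5} ∫_0^{4} (48r^2 + 48z^2) · r dz dr dθ.

Inner (z from 0 to 4): 192r^3 + 1024r.
Middle (r from 0 to 5): 42800.
Outer (θ from 0 to 2π): 85600π.

Therefore ∯_{∂V} F · n dS = 85600π.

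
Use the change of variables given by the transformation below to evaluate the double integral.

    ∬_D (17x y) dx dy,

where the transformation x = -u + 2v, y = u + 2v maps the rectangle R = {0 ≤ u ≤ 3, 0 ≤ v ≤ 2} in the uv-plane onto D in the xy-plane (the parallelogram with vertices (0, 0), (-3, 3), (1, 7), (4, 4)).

Compute the Jacobian determinant of (x, y) with respect to (u, v):

    ∂(x,y)/∂(u,v) = | -1  2 | = (-1)(2) - (2)(1) = -4.
                   | 1  2 |

Its absolute value is |J| = 4 (the area scaling factor).

Substituting x = -u + 2v, y = u + 2v into the integrand,

    17x y → -17u^2 + 68v^2,

so the integral becomes

    ∬_R (-17u^2 + 68v^2) · |J| du dv = ∫_0^3 ∫_0^2 (-68u^2 + 272v^2) dv du.

Inner (v): 2176/3 - 136u^2.
Outer (u): 952.

Therefore ∬_D (17x y) dx dy = 952.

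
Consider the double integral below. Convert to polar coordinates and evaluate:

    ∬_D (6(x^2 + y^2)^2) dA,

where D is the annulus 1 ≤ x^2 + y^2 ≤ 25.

The region D is 1 ≤ r ≤ 5, 0 ≤ θ ≤ 2π in polar coordinates, where x = r cos(θ), y = r sin(θ), and dA = r dr dθ.

Under the substitution, the integrand becomes 6r^4, so

    ∬_D (6(x^2 + y^2)^2) dA = ∫_{0}^{2π} ∫_{1}^{5} (6r^4) · r dr dθ.

Inner integral (in r): ∫_{1}^{5} (6r^4) · r dr = 15624.

Outer integral (in θ): ∫_{0}^{2π} (15624) dθ = 31248π.

Therefore ∬_D (6(x^2 + y^2)^2) dA = 31248π.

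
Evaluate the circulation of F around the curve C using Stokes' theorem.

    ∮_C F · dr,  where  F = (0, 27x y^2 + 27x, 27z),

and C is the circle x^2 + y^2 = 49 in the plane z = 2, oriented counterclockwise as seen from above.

Let S be the flat disk x^2 + y^2 ≤ 49 in the plane z = 2, with upward unit normal n̂ = ẑ. By Stokes' theorem,

    ∮_C F · dr = ∬_S (∇ × F) · n̂ dS = ∬_D (curl F)_z dA,

where D is the disk x^2 + y^2 ≤ 49.

Compute the curl of F = (0, 27x y^2 + 27x, 27z):
    (∇ × F)_x = ∂F_z/∂y - ∂F_y/∂z = 0,
    (∇ × F)_y = ∂F_x/∂z - ∂F_z/∂x = 0,
    (∇ × F)_z = ∂F_y/∂x - ∂F_x/∂y = 27y^2 + 27.

On z = 2, (curl F)_z = 27y^2 + 27.

Convert to polar (x = r cos θ, y = r sin θ, dA = r dr dθ); the integrand becomes 27r^2sin(θ)^2 + 27, so

    ∬_D (curl F)_z dA = ∫_0^{2π} ∫_0^{7} (27r^2sin(θ)^2 + 27) · r dr dθ.

Inner (r from 0 to 7): 64827sin(θ)^2/4 + 1323/2.
Outer (θ from 0 to 2π): 70119π/4.

Therefore ∮_C F · dr = 70119π/4.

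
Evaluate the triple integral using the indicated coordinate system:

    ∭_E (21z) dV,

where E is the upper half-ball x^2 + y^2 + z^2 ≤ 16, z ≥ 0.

In spherical coordinates, x = ρ sin(φ) cos(θ), y = ρ sin(φ) sin(θ), z = ρ cos(φ), and dV = ρ^2 sin(φ) dρ dφ dθ.

The integrand becomes 21ρ cos(φ), so

    ∭_E (21z) dV = ∫_{0}^{2π} ∫_{0}^{π/2} ∫_{0}^{4} (21ρ cos(φ)) · ρ^2 sin(φ) dρ dφ dθ.

Inner (ρ): 672sin(2φ).
Middle (φ): 672.
Outer (θ): 1344π.

Therefore the triple integral equals 1344π.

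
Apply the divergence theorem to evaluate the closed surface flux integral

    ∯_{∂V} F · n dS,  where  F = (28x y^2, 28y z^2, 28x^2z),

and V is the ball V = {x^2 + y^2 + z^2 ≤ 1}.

By the divergence theorem,

    ∯_{∂V} F · n dS = ∭_V (∇ · F) dV.

Compute the divergence:
    ∇ · F = ∂F_x/∂x + ∂F_y/∂y + ∂F_z/∂z = 28y^2 + 28z^2 + 28x^2 = 28x^2 + 28y^2 + 28z^2.

In spherical coordinates, x = ρ sin(φ) cos(θ), y = ρ sin(φ) sin(θ), z = ρ cos(φ), dV = ρ^2 sin(φ) dρ dφ dθ, with 0 ≤ ρ ≤ 1, 0 ≤ φ ≤ π, 0 ≤ θ ≤ 2π.

The integrand, after substitution and multiplying by the volume element, becomes (28ρ^2) · ρ^2 sin(φ), so

    ∭_V (∇·F) dV = ∫_0^{2π} ∫_0^{π} ∫_0^{1} (28ρ^2) · ρ^2 sin(φ) dρ dφ dθ.

Inner (ρ from 0 to 1): 28sin(φ)/5.
Middle (φ from 0 to π): 56/5.
Outer (θ from 0 to 2π): 112π/5.

Therefore ∯_{∂V} F · n dS = 112π/5.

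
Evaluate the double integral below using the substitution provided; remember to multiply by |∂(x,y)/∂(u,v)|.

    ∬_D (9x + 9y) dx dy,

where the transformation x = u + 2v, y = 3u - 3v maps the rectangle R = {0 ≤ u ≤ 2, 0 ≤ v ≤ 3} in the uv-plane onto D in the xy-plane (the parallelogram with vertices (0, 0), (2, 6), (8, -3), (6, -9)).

Compute the Jacobian determinant of (x, y) with respect to (u, v):

    ∂(x,y)/∂(u,v) = | 1  2 | = (1)(-3) - (2)(3) = -9.
                   | 3  -3 |

Its absolute value is |J| = 9 (the area scaling factor).

Substituting x = u + 2v, y = 3u - 3v into the integrand,

    9x + 9y → 36u - 9v,

so the integral becomes

    ∬_R (36u - 9v) · |J| du dv = ∫_0^2 ∫_0^3 (324u - 81v) dv du.

Inner (v): 972u - 729/2.
Outer (u): 1215.

Therefore ∬_D (9x + 9y) dx dy = 1215.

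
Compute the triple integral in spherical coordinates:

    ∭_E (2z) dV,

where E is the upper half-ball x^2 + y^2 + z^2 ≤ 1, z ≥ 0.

In spherical coordinates, x = ρ sin(φ) cos(θ), y = ρ sin(φ) sin(θ), z = ρ cos(φ), and dV = ρ^2 sin(φ) dρ dφ dθ.

The integrand becomes 2ρ cos(φ), so

    ∭_E (2z) dV = ∫_{0}^{2π} ∫_{0}^{π/2} ∫_{0}^{1} (2ρ cos(φ)) · ρ^2 sin(φ) dρ dφ dθ.

Inner (ρ): sin(2φ)/4.
Middle (φ): 1/4.
Outer (θ): π/2.

Therefore the triple integral equals π/2.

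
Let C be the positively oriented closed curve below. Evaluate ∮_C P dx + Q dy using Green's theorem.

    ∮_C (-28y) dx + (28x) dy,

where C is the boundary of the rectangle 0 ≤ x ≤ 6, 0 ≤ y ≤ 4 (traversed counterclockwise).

Green's theorem converts the closed line integral into a double integral over the enclosed region D:

    ∮_C P dx + Q dy = ∬_D (∂Q/∂x - ∂P/∂y) dA.

Here P = -28y, Q = 28x, so

    ∂Q/∂x = 28,    ∂P/∂y = -28,
    ∂Q/∂x - ∂P/∂y = 56.

D is the region 0 ≤ x ≤ 6, 0 ≤ y ≤ 4. Evaluating the double integral:

    ∬_D (56) dA = ∫_0^{6} ∫_0^{4} (56) dy dx.

Inner (y from 0 to 4): 224.
Outer (x from 0 to 6): 1344.

Therefore ∮_C P dx + Q dy = 1344.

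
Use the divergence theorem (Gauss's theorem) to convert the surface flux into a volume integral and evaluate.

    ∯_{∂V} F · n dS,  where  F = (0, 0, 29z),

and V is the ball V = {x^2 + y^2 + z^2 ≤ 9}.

By the divergence theorem,

    ∯_{∂V} F · n dS = ∭_V (∇ · F) dV.

Compute the divergence:
    ∇ · F = ∂F_x/∂x + ∂F_y/∂y + ∂F_z/∂z = 0 + 0 + 29 = 29.

In spherical coordinates, x = ρ sin(φ) cos(θ), y = ρ sin(φ) sin(θ), z = ρ cos(φ), dV = ρ^2 sin(φ) dρ dφ dθ, with 0 ≤ ρ ≤ 3, 0 ≤ φ ≤ π, 0 ≤ θ ≤ 2π.

The integrand, after substitution and multiplying by the volume element, becomes (29) · ρ^2 sin(φ), so

    ∭_V (∇·F) dV = ∫_0^{2π} ∫_0^{π} ∫_0^{3} (29) · ρ^2 sin(φ) dρ dφ dθ.

Inner (ρ from 0 to 3): 261sin(φ).
Middle (φ from 0 to π): 522.
Outer (θ from 0 to 2π): 1044π.

Therefore ∯_{∂V} F · n dS = 1044π.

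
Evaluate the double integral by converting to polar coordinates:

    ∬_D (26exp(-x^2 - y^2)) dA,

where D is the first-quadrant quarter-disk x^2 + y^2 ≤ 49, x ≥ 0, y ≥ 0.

The region D is 0 ≤ r ≤ 7, 0 ≤ θ ≤ π/2 in polar coordinates, where x = r cos(θ), y = r sin(θ), and dA = r dr dθ.

Under the substitution, the integrand becomes 26exp(-r^2), so

    ∬_D (26exp(-x^2 - y^2)) dA = ∫_{0}^{π/2} ∫_{0}^{7} (26exp(-r^2)) · r dr dθ.

Inner integral (in r): ∫_{0}^{7} (26exp(-r^2)) · r dr = 13 - 13exp(-49).

Outer integral (in θ): ∫_{0}^{π/2} (13 - 13exp(-49)) dθ = -13π (1 - exp(49))exp(-49)/2.

Therefore ∬_D (26exp(-x^2 - y^2)) dA = -13π (1 - exp(49))exp(-49)/2.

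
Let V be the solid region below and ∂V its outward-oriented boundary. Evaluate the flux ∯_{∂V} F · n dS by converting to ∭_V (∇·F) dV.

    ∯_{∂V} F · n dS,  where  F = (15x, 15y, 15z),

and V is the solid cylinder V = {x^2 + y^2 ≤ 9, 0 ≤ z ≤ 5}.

By the divergence theorem,

    ∯_{∂V} F · n dS = ∭_V (∇ · F) dV.

Compute the divergence:
    ∇ · F = ∂F_x/∂x + ∂F_y/∂y + ∂F_z/∂z = 15 + 15 + 15 = 45.

In cylindrical coordinates, x = r cos(θ), y = r sin(θ), z = z, dV = r dr dθ dz, with 0 ≤ r ≤ 3, 0 ≤ θ ≤ 2π, 0 ≤ z ≤ 5.

The integrand, after substitution and multiplying by the volume element, becomes (45) · r, so

    ∭_V (∇·F) dV = ∫_0^{2π} ∫_0^{3} ∫_0^{5} (45) · r dz dr dθ.

Inner (z from 0 to 5): 225r.
Middle (r from 0 to 3): 2025/2.
Outer (θ from 0 to 2π): 2025π.

Therefore ∯_{∂V} F · n dS = 2025π.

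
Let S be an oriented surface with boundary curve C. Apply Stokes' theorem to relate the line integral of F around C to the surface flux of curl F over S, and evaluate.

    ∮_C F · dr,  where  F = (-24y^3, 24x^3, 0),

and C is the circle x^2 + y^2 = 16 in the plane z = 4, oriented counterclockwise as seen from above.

Let S be the flat disk x^2 + y^2 ≤ 16 in the plane z = 4, with upward unit normal n̂ = ẑ. By Stokes' theorem,

    ∮_C F · dr = ∬_S (∇ × F) · n̂ dS = ∬_D (curl F)_z dA,

where D is the disk x^2 + y^2 ≤ 16.

Compute the curl of F = (-24y^3, 24x^3, 0):
    (∇ × F)_x = ∂F_z/∂y - ∂F_y/∂z = 0,
    (∇ × F)_y = ∂F_x/∂z - ∂F_z/∂x = 0,
    (∇ × F)_z = ∂F_y/∂x - ∂F_x/∂y = 72x^2 + 72y^2.

On z = 4, (curl F)_z = 72x^2 + 72y^2.

Convert to polar (x = r cos θ, y = r sin θ, dA = r dr dθ); the integrand becomes 72r^2, so

    ∬_D (curl F)_z dA = ∫_0^{2π} ∫_0^{4} (72r^2) · r dr dθ.

Inner (r from 0 to 4): 4608.
Outer (θ from 0 to 2π): 9216π.

Therefore ∮_C F · dr = 9216π.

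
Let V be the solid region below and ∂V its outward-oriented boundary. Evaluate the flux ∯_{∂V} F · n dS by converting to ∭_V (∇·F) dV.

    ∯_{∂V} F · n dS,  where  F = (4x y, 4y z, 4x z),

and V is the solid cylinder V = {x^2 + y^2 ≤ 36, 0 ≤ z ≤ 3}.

By the divergence theorem,

    ∯_{∂V} F · n dS = ∭_V (∇ · F) dV.

Compute the divergence:
    ∇ · F = ∂F_x/∂x + ∂F_y/∂y + ∂F_z/∂z = 4y + 4z + 4x = 4x + 4y + 4z.

In cylindrical coordinates, x = r cos(θ), y = r sin(θ), z = z, dV = r dr dθ dz, with 0 ≤ r ≤ 6, 0 ≤ θ ≤ 2π, 0 ≤ z ≤ 3.

The integrand, after substitution and multiplying by the volume element, becomes (4sqrt(2)r sin(θ + π/4) + 4z) · r, so

    ∭_V (∇·F) dV = ∫_0^{2π} ∫_0^{6} ∫_0^{3} (4sqrt(2)r sin(θ + π/4) + 4z) · r dz dr dθ.

Inner (z from 0 to 3): 6r (2sqrt(2)r sin(θ + π/4) + 3).
Middle (r from 0 to 6): 864sqrt(2)sin(θ + π/4) + 324.
Outer (θ from 0 to 2π): 648π.

Therefore ∯_{∂V} F · n dS = 648π.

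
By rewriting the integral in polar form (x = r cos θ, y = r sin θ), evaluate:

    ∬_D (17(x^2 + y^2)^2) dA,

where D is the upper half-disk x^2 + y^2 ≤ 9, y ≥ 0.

The region D is 0 ≤ r ≤ 3, 0 ≤ θ ≤ π in polar coordinates, where x = r cos(θ), y = r sin(θ), and dA = r dr dθ.

Under the substitution, the integrand becomes 17r^4, so

    ∬_D (17(x^2 + y^2)^2) dA = ∫_{0}^{π} ∫_{0}^{3} (17r^4) · r dr dθ.

Inner integral (in r): ∫_{0}^{3} (17r^4) · r dr = 4131/2.

Outer integral (in θ): ∫_{0}^{π} (4131/2) dθ = 4131π/2.

Therefore ∬_D (17(x^2 + y^2)^2) dA = 4131π/2.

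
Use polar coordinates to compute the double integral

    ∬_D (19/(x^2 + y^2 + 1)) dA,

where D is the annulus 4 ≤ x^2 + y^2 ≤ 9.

The region D is 2 ≤ r ≤ 3, 0 ≤ θ ≤ 2π in polar coordinates, where x = r cos(θ), y = r sin(θ), and dA = r dr dθ.

Under the substitution, the integrand becomes 19/(r^2 + 1), so

    ∬_D (19/(x^2 + y^2 + 1)) dA = ∫_{0}^{2π} ∫_{2}^{3} (19/(r^2 + 1)) · r dr dθ.

Inner integral (in r): ∫_{2}^{3} (19/(r^2 + 1)) · r dr = 19log(2)/2.

Outer integral (in θ): ∫_{0}^{2π} (19log(2)/2) dθ = 19π log(2).

Therefore ∬_D (19/(x^2 + y^2 + 1)) dA = 19π log(2).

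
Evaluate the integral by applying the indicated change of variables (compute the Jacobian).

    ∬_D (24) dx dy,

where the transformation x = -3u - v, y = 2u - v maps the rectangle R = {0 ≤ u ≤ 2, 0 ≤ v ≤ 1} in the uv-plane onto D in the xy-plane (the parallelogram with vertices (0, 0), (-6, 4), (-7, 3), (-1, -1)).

Compute the Jacobian determinant of (x, y) with respect to (u, v):

    ∂(x,y)/∂(u,v) = | -3  -1 | = (-3)(-1) - (-1)(2) = 5.
                   | 2  -1 |

Its absolute value is |J| = 5 (the area scaling factor).

Substituting x = -3u - v, y = 2u - v into the integrand,

    24 → 24,

so the integral becomes

    ∬_R (24) · |J| du dv = ∫_0^2 ∫_0^1 (120) dv du.

Inner (v): 120.
Outer (u): 240.

Therefore ∬_D (24) dx dy = 240.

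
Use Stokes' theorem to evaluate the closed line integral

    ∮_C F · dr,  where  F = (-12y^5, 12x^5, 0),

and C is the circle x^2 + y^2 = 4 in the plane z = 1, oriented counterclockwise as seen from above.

Let S be the flat disk x^2 + y^2 ≤ 4 in the plane z = 1, with upward unit normal n̂ = ẑ. By Stokes' theorem,

    ∮_C F · dr = ∬_S (∇ × F) · n̂ dS = ∬_D (curl F)_z dA,

where D is the disk x^2 + y^2 ≤ 4.

Compute the curl of F = (-12y^5, 12x^5, 0):
    (∇ × F)_x = ∂F_z/∂y - ∂F_y/∂z = 0,
    (∇ × F)_y = ∂F_x/∂z - ∂F_z/∂x = 0,
    (∇ × F)_z = ∂F_y/∂x - ∂F_x/∂y = 60x^4 + 60y^4.

On z = 1, (curl F)_z = 60x^4 + 60y^4.

Convert to polar (x = r cos θ, y = r sin θ, dA = r dr dθ); the integrand becomes 60r^4(sin(θ)^4 + cos(θ)^4), so

    ∬_D (curl F)_z dA = ∫_0^{2π} ∫_0^{2} (60r^4(sin(θ)^4 + cos(θ)^4)) · r dr dθ.

Inner (r from 0 to 2): 640sin(θ)^4 + 640cos(θ)^4.
Outer (θ from 0 to 2π): 960π.

Therefore ∮_C F · dr = 960π.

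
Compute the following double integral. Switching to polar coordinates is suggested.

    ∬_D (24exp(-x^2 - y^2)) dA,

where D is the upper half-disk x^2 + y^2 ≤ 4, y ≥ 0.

The region D is 0 ≤ r ≤ 2, 0 ≤ θ ≤ π in polar coordinates, where x = r cos(θ), y = r sin(θ), and dA = r dr dθ.

Under the substitution, the integrand becomes 24exp(-r^2), so

    ∬_D (24exp(-x^2 - y^2)) dA = ∫_{0}^{π} ∫_{0}^{2} (24exp(-r^2)) · r dr dθ.

Inner integral (in r): ∫_{0}^{2} (24exp(-r^2)) · r dr = 12 - 12exp(-4).

Outer integral (in θ): ∫_{0}^{π} (12 - 12exp(-4)) dθ = -12π exp(-4) + 12π.

Therefore ∬_D (24exp(-x^2 - y^2)) dA = -12π exp(-4) + 12π.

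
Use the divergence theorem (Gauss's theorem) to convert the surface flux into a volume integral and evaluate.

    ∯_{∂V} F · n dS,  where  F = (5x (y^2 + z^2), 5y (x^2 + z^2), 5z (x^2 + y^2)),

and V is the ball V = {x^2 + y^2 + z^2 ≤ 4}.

By the divergence theorem,

    ∯_{∂V} F · n dS = ∭_V (∇ · F) dV.

Compute the divergence:
    ∇ · F = ∂F_x/∂x + ∂F_y/∂y + ∂F_z/∂z = 5y^2 + 5z^2 + 5x^2 + 5z^2 + 5x^2 + 5y^2 = 10x^2 + 10y^2 + 10z^2.

In spherical coordinates, x = ρ sin(φ) cos(θ), y = ρ sin(φ) sin(θ), z = ρ cos(φ), dV = ρ^2 sin(φ) dρ dφ dθ, with 0 ≤ ρ ≤ 2, 0 ≤ φ ≤ π, 0 ≤ θ ≤ 2π.

The integrand, after substitution and multiplying by the volume element, becomes (10ρ^2) · ρ^2 sin(φ), so

    ∭_V (∇·F) dV = ∫_0^{2π} ∫_0^{π} ∫_0^{2} (10ρ^2) · ρ^2 sin(φ) dρ dφ dθ.

Inner (ρ from 0 to 2): 64sin(φ).
Middle (φ from 0 to π): 128.
Outer (θ from 0 to 2π): 256π.

Therefore ∯_{∂V} F · n dS = 256π.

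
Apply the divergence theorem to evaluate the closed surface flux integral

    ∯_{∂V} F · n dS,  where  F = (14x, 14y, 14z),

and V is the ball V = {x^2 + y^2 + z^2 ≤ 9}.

By the divergence theorem,

    ∯_{∂V} F · n dS = ∭_V (∇ · F) dV.

Compute the divergence:
    ∇ · F = ∂F_x/∂x + ∂F_y/∂y + ∂F_z/∂z = 14 + 14 + 14 = 42.

In spherical coordinates, x = ρ sin(φ) cos(θ), y = ρ sin(φ) sin(θ), z = ρ cos(φ), dV = ρ^2 sin(φ) dρ dφ dθ, with 0 ≤ ρ ≤ 3, 0 ≤ φ ≤ π, 0 ≤ θ ≤ 2π.

The integrand, after substitution and multiplying by the volume element, becomes (42) · ρ^2 sin(φ), so

    ∭_V (∇·F) dV = ∫_0^{2π} ∫_0^{π} ∫_0^{3} (42) · ρ^2 sin(φ) dρ dφ dθ.

Inner (ρ from 0 to 3): 378sin(φ).
Middle (φ from 0 to π): 756.
Outer (θ from 0 to 2π): 1512π.

Therefore ∯_{∂V} F · n dS = 1512π.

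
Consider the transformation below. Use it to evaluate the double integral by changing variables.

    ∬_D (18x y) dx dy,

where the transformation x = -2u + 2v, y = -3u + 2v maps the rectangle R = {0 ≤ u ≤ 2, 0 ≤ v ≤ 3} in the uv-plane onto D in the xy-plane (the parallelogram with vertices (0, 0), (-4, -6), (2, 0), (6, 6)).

Compute the Jacobian determinant of (x, y) with respect to (u, v):

    ∂(x,y)/∂(u,v) = | -2  2 | = (-2)(2) - (2)(-3) = 2.
                   | -3  2 |

Its absolute value is |J| = 2 (the area scaling factor).

Substituting x = -2u + 2v, y = -3u + 2v into the integrand,

    18x y → 108u^2 - 180u v + 72v^2,

so the integral becomes

    ∬_R (108u^2 - 180u v + 72v^2) · |J| du dv = ∫_0^2 ∫_0^3 (216u^2 - 360u v + 144v^2) dv du.

Inner (v): 648u^2 - 1620u + 1296.
Outer (u): 1080.

Therefore ∬_D (18x y) dx dy = 1080.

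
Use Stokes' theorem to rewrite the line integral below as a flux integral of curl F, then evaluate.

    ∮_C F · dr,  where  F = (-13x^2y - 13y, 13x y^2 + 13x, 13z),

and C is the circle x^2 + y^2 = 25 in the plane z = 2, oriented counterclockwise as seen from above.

Let S be the flat disk x^2 + y^2 ≤ 25 in the plane z = 2, with upward unit normal n̂ = ẑ. By Stokes' theorem,

    ∮_C F · dr = ∬_S (∇ × F) · n̂ dS = ∬_D (curl F)_z dA,

where D is the disk x^2 + y^2 ≤ 25.

Compute the curl of F = (-13x^2y - 13y, 13x y^2 + 13x, 13z):
    (∇ × F)_x = ∂F_z/∂y - ∂F_y/∂z = 0,
    (∇ × F)_y = ∂F_x/∂z - ∂F_z/∂x = 0,
    (∇ × F)_z = ∂F_y/∂x - ∂F_x/∂y = 13x^2 + 13y^2 + 26.

On z = 2, (curl F)_z = 13x^2 + 13y^2 + 26.

Convert to polar (x = r cos θ, y = r sin θ, dA = r dr dθ); the integrand becomes 13r^2 + 26, so

    ∬_D (curl F)_z dA = ∫_0^{2π} ∫_0^{5} (13r^2 + 26) · r dr dθ.

Inner (r from 0 to 5): 9425/4.
Outer (θ from 0 to 2π): 9425π/2.

Therefore ∮_C F · dr = 9425π/2.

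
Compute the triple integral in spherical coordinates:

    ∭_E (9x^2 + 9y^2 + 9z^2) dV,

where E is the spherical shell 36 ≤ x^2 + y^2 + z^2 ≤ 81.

In spherical coordinates, x = ρ sin(φ) cos(θ), y = ρ sin(φ) sin(θ), z = ρ cos(φ), and dV = ρ^2 sin(φ) dρ dφ dθ.

The integrand becomes 9ρ^2, so

    ∭_E (9x^2 + 9y^2 + 9z^2) dV = ∫_{0}^{2π} ∫_{0}^{π} ∫_{6}^{9} (9ρ^2) · ρ^2 sin(φ) dρ dφ dθ.

Inner (ρ): 461457sin(φ)/5.
Middle (φ): 922914/5.
Outer (θ): 1845828π/5.

Therefore the triple integral equals 1845828π/5.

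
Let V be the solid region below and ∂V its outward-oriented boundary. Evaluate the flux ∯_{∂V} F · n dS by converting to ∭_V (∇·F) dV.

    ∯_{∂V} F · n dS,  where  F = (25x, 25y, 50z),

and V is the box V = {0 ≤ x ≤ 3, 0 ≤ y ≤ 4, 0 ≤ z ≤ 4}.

By the divergence theorem,

    ∯_{∂V} F · n dS = ∭_V (∇ · F) dV.

Compute the divergence:
    ∇ · F = ∂F_x/∂x + ∂F_y/∂y + ∂F_z/∂z = 25 + 25 + 50 = 100.

V is a rectangular box, so dV = dx dy dz with 0 ≤ x ≤ 3, 0 ≤ y ≤ 4, 0 ≤ z ≤ 4.

Integrate (100) over V as an iterated integral:

    ∭_V (∇·F) dV = ∫_0^{3} ∫_0^{4} ∫_0^{4} (100) dz dy dx.

Inner (z from 0 to 4): 400.
Middle (y from 0 to 4): 1600.
Outer (x from 0 to 3): 4800.

Therefore ∯_{∂V} F · n dS = 4800.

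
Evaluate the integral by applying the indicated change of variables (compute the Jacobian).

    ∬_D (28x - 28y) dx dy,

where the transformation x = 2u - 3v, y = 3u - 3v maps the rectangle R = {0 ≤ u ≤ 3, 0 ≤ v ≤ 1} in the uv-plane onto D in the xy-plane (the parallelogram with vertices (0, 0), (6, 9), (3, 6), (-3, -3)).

Compute the Jacobian determinant of (x, y) with respect to (u, v):

    ∂(x,y)/∂(u,v) = | 2  -3 | = (2)(-3) - (-3)(3) = 3.
                   | 3  -3 |

Its absolute value is |J| = 3 (the area scaling factor).

Substituting x = 2u - 3v, y = 3u - 3v into the integrand,

    28x - 28y → -28u,

so the integral becomes

    ∬_R (-28u) · |J| du dv = ∫_0^3 ∫_0^1 (-84u) dv du.

Inner (v): -84u.
Outer (u): -378.

Therefore ∬_D (28x - 28y) dx dy = -378.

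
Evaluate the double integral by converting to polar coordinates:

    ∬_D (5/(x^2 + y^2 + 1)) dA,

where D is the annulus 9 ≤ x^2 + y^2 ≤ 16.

The region D is 3 ≤ r ≤ 4, 0 ≤ θ ≤ 2π in polar coordinates, where x = r cos(θ), y = r sin(θ), and dA = r dr dθ.

Under the substitution, the integrand becomes 5/(r^2 + 1), so

    ∬_D (5/(x^2 + y^2 + 1)) dA = ∫_{0}^{2π} ∫_{3}^{4} (5/(r^2 + 1)) · r dr dθ.

Inner integral (in r): ∫_{3}^{4} (5/(r^2 + 1)) · r dr = log(289sqrt(170)/1000).

Outer integral (in θ): ∫_{0}^{2π} (log(289sqrt(170)/1000)) dθ = log((289sqrt(170)/1000)^(2π)).

Therefore ∬_D (5/(x^2 + y^2 + 1)) dA = log((289sqrt(170)/1000)^(2π)).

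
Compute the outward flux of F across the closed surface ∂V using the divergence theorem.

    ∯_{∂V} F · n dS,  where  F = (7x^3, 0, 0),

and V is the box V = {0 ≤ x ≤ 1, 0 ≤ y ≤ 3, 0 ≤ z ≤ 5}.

By the divergence theorem,

    ∯_{∂V} F · n dS = ∭_V (∇ · F) dV.

Compute the divergence:
    ∇ · F = ∂F_x/∂x + ∂F_y/∂y + ∂F_z/∂z = 21x^2 + 0 + 0 = 21x^2.

V is a rectangular box, so dV = dx dy dz with 0 ≤ x ≤ 1, 0 ≤ y ≤ 3, 0 ≤ z ≤ 5.

Integrate (21x^2) over V as an iterated integral:

    ∭_V (∇·F) dV = ∫_0^{1} ∫_0^{3} ∫_0^{5} (21x^2) dz dy dx.

Inner (z from 0 to 5): 105x^2.
Middle (y from 0 to 3): 315x^2.
Outer (x from 0 to 1): 105.

Therefore ∯_{∂V} F · n dS = 105.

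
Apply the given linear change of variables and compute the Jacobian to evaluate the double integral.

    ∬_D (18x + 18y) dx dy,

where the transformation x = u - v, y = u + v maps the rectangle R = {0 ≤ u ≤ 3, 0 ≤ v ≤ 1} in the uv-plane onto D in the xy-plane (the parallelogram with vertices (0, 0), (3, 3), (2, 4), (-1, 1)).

Compute the Jacobian determinant of (x, y) with respect to (u, v):

    ∂(x,y)/∂(u,v) = | 1  -1 | = (1)(1) - (-1)(1) = 2.
                   | 1  1 |

Its absolute value is |J| = 2 (the area scaling factor).

Substituting x = u - v, y = u + v into the integrand,

    18x + 18y → 36u,

so the integral becomes

    ∬_R (36u) · |J| du dv = ∫_0^3 ∫_0^1 (72u) dv du.

Inner (v): 72u.
Outer (u): 324.

Therefore ∬_D (18x + 18y) dx dy = 324.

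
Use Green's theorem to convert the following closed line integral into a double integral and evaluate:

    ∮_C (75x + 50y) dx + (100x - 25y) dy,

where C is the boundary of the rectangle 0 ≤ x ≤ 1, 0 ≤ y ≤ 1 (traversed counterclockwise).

Green's theorem converts the closed line integral into a double integral over the enclosed region D:

    ∮_C P dx + Q dy = ∬_D (∂Q/∂x - ∂P/∂y) dA.

Here P = 75x + 50y, Q = 100x - 25y, so

    ∂Q/∂x = 100,    ∂P/∂y = 50,
    ∂Q/∂x - ∂P/∂y = 50.

D is the region 0 ≤ x ≤ 1, 0 ≤ y ≤ 1. Evaluating the double integral:

    ∬_D (50) dA = ∫_0^{1} ∫_0^{1} (50) dy dx.

Inner (y from 0 to 1): 50.
Outer (x from 0 to 1): 50.

Therefore ∮_C P dx + Q dy = 50.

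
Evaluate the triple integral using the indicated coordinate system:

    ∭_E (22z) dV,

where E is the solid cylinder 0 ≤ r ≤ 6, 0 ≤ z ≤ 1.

In cylindrical coordinates, x = r cos(θ), y = r sin(θ), z = z, and dV = r dr dθ dz.

The integrand becomes 22z, so

    ∭_E (22z) dV = ∫_{0}^{2π} ∫_{0}^{6} ∫_{0}^{1} (22z) · r dz dr dθ.

Inner (z): 11r.
Middle (r from 0 to 6): 198.
Outer (θ): 396π.

Therefore the triple integral equals 396π.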